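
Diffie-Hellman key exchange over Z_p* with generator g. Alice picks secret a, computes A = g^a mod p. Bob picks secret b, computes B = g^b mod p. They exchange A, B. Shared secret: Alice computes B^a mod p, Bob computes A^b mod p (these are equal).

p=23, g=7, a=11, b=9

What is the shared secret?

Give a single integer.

A = 7^11 mod 23  (bits of 11 = 1011)
  bit 0 = 1: r = r^2 * 7 mod 23 = 1^2 * 7 = 1*7 = 7
  bit 1 = 0: r = r^2 mod 23 = 7^2 = 3
  bit 2 = 1: r = r^2 * 7 mod 23 = 3^2 * 7 = 9*7 = 17
  bit 3 = 1: r = r^2 * 7 mod 23 = 17^2 * 7 = 13*7 = 22
  -> A = 22
B = 7^9 mod 23  (bits of 9 = 1001)
  bit 0 = 1: r = r^2 * 7 mod 23 = 1^2 * 7 = 1*7 = 7
  bit 1 = 0: r = r^2 mod 23 = 7^2 = 3
  bit 2 = 0: r = r^2 mod 23 = 3^2 = 9
  bit 3 = 1: r = r^2 * 7 mod 23 = 9^2 * 7 = 12*7 = 15
  -> B = 15
s = B^a = 15^11 mod 23  (bits of 11 = 1011)
  bit 0 = 1: r = r^2 * 15 mod 23 = 1^2 * 15 = 1*15 = 15
  bit 1 = 0: r = r^2 mod 23 = 15^2 = 18
  bit 2 = 1: r = r^2 * 15 mod 23 = 18^2 * 15 = 2*15 = 7
  bit 3 = 1: r = r^2 * 15 mod 23 = 7^2 * 15 = 3*15 = 22
  -> s = B^a = 22

Answer: 22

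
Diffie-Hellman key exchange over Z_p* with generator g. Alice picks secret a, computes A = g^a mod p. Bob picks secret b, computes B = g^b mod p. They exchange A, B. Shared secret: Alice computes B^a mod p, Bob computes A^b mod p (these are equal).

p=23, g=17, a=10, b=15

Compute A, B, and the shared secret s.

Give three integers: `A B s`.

Answer: 4 15 3

Derivation:
A = 17^10 mod 23  (bits of 10 = 1010)
  bit 0 = 1: r = r^2 * 17 mod 23 = 1^2 * 17 = 1*17 = 17
  bit 1 = 0: r = r^2 mod 23 = 17^2 = 13
  bit 2 = 1: r = r^2 * 17 mod 23 = 13^2 * 17 = 8*17 = 21
  bit 3 = 0: r = r^2 mod 23 = 21^2 = 4
  -> A = 4
B = 17^15 mod 23  (bits of 15 = 1111)
  bit 0 = 1: r = r^2 * 17 mod 23 = 1^2 * 17 = 1*17 = 17
  bit 1 = 1: r = r^2 * 17 mod 23 = 17^2 * 17 = 13*17 = 14
  bit 2 = 1: r = r^2 * 17 mod 23 = 14^2 * 17 = 12*17 = 20
  bit 3 = 1: r = r^2 * 17 mod 23 = 20^2 * 17 = 9*17 = 15
  -> B = 15
s = B^a = 15^10 mod 23  (bits of 10 = 1010)
  bit 0 = 1: r = r^2 * 15 mod 23 = 1^2 * 15 = 1*15 = 15
  bit 1 = 0: r = r^2 mod 23 = 15^2 = 18
  bit 2 = 1: r = r^2 * 15 mod 23 = 18^2 * 15 = 2*15 = 7
  bit 3 = 0: r = r^2 mod 23 = 7^2 = 3
  -> s = B^a = 3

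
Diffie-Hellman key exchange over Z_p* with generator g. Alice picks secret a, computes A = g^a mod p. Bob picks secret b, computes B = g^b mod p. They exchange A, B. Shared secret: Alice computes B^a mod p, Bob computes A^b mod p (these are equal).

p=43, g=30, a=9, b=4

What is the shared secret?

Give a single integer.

Answer: 35

Derivation:
A = 30^9 mod 43  (bits of 9 = 1001)
  bit 0 = 1: r = r^2 * 30 mod 43 = 1^2 * 30 = 1*30 = 30
  bit 1 = 0: r = r^2 mod 43 = 30^2 = 40
  bit 2 = 0: r = r^2 mod 43 = 40^2 = 9
  bit 3 = 1: r = r^2 * 30 mod 43 = 9^2 * 30 = 38*30 = 22
  -> A = 22
B = 30^4 mod 43  (bits of 4 = 100)
  bit 0 = 1: r = r^2 * 30 mod 43 = 1^2 * 30 = 1*30 = 30
  bit 1 = 0: r = r^2 mod 43 = 30^2 = 40
  bit 2 = 0: r = r^2 mod 43 = 40^2 = 9
  -> B = 9
s = B^a = 9^9 mod 43  (bits of 9 = 1001)
  bit 0 = 1: r = r^2 * 9 mod 43 = 1^2 * 9 = 1*9 = 9
  bit 1 = 0: r = r^2 mod 43 = 9^2 = 38
  bit 2 = 0: r = r^2 mod 43 = 38^2 = 25
  bit 3 = 1: r = r^2 * 9 mod 43 = 25^2 * 9 = 23*9 = 35
  -> s = B^a = 35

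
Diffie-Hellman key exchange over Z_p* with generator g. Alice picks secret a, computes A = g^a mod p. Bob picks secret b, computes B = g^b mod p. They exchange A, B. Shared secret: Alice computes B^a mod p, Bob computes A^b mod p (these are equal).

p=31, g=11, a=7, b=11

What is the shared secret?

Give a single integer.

A = 11^7 mod 31  (bits of 7 = 111)
  bit 0 = 1: r = r^2 * 11 mod 31 = 1^2 * 11 = 1*11 = 11
  bit 1 = 1: r = r^2 * 11 mod 31 = 11^2 * 11 = 28*11 = 29
  bit 2 = 1: r = r^2 * 11 mod 31 = 29^2 * 11 = 4*11 = 13
  -> A = 13
B = 11^11 mod 31  (bits of 11 = 1011)
  bit 0 = 1: r = r^2 * 11 mod 31 = 1^2 * 11 = 1*11 = 11
  bit 1 = 0: r = r^2 mod 31 = 11^2 = 28
  bit 2 = 1: r = r^2 * 11 mod 31 = 28^2 * 11 = 9*11 = 6
  bit 3 = 1: r = r^2 * 11 mod 31 = 6^2 * 11 = 5*11 = 24
  -> B = 24
s = B^a = 24^7 mod 31  (bits of 7 = 111)
  bit 0 = 1: r = r^2 * 24 mod 31 = 1^2 * 24 = 1*24 = 24
  bit 1 = 1: r = r^2 * 24 mod 31 = 24^2 * 24 = 18*24 = 29
  bit 2 = 1: r = r^2 * 24 mod 31 = 29^2 * 24 = 4*24 = 3
  -> s = B^a = 3

Answer: 3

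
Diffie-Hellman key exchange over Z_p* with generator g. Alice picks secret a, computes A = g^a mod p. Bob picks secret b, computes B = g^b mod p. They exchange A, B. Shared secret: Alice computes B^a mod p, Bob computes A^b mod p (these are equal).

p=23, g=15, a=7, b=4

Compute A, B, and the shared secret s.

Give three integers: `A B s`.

Answer: 11 2 13

Derivation:
A = 15^7 mod 23  (bits of 7 = 111)
  bit 0 = 1: r = r^2 * 15 mod 23 = 1^2 * 15 = 1*15 = 15
  bit 1 = 1: r = r^2 * 15 mod 23 = 15^2 * 15 = 18*15 = 17
  bit 2 = 1: r = r^2 * 15 mod 23 = 17^2 * 15 = 13*15 = 11
  -> A = 11
B = 15^4 mod 23  (bits of 4 = 100)
  bit 0 = 1: r = r^2 * 15 mod 23 = 1^2 * 15 = 1*15 = 15
  bit 1 = 0: r = r^2 mod 23 = 15^2 = 18
  bit 2 = 0: r = r^2 mod 23 = 18^2 = 2
  -> B = 2
s = B^a = 2^7 mod 23  (bits of 7 = 111)
  bit 0 = 1: r = r^2 * 2 mod 23 = 1^2 * 2 = 1*2 = 2
  bit 1 = 1: r = r^2 * 2 mod 23 = 2^2 * 2 = 4*2 = 8
  bit 2 = 1: r = r^2 * 2 mod 23 = 8^2 * 2 = 18*2 = 13
  -> s = B^a = 13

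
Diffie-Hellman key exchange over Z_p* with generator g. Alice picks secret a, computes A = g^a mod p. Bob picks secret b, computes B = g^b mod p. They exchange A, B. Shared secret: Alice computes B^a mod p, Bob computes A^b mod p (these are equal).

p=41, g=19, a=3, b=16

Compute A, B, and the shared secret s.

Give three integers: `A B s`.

Answer: 12 16 37

Derivation:
A = 19^3 mod 41  (bits of 3 = 11)
  bit 0 = 1: r = r^2 * 19 mod 41 = 1^2 * 19 = 1*19 = 19
  bit 1 = 1: r = r^2 * 19 mod 41 = 19^2 * 19 = 33*19 = 12
  -> A = 12
B = 19^16 mod 41  (bits of 16 = 10000)
  bit 0 = 1: r = r^2 * 19 mod 41 = 1^2 * 19 = 1*19 = 19
  bit 1 = 0: r = r^2 mod 41 = 19^2 = 33
  bit 2 = 0: r = r^2 mod 41 = 33^2 = 23
  bit 3 = 0: r = r^2 mod 41 = 23^2 = 37
  bit 4 = 0: r = r^2 mod 41 = 37^2 = 16
  -> B = 16
s = B^a = 16^3 mod 41  (bits of 3 = 11)
  bit 0 = 1: r = r^2 * 16 mod 41 = 1^2 * 16 = 1*16 = 16
  bit 1 = 1: r = r^2 * 16 mod 41 = 16^2 * 16 = 10*16 = 37
  -> s = B^a = 37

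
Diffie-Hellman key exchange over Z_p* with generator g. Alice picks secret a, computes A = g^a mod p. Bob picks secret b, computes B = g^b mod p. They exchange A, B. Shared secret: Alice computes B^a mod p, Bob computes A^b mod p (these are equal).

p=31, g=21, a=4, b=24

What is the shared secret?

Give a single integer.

Answer: 2

Derivation:
A = 21^4 mod 31  (bits of 4 = 100)
  bit 0 = 1: r = r^2 * 21 mod 31 = 1^2 * 21 = 1*21 = 21
  bit 1 = 0: r = r^2 mod 31 = 21^2 = 7
  bit 2 = 0: r = r^2 mod 31 = 7^2 = 18
  -> A = 18
B = 21^24 mod 31  (bits of 24 = 11000)
  bit 0 = 1: r = r^2 * 21 mod 31 = 1^2 * 21 = 1*21 = 21
  bit 1 = 1: r = r^2 * 21 mod 31 = 21^2 * 21 = 7*21 = 23
  bit 2 = 0: r = r^2 mod 31 = 23^2 = 2
  bit 3 = 0: r = r^2 mod 31 = 2^2 = 4
  bit 4 = 0: r = r^2 mod 31 = 4^2 = 16
  -> B = 16
s = B^a = 16^4 mod 31  (bits of 4 = 100)
  bit 0 = 1: r = r^2 * 16 mod 31 = 1^2 * 16 = 1*16 = 16
  bit 1 = 0: r = r^2 mod 31 = 16^2 = 8
  bit 2 = 0: r = r^2 mod 31 = 8^2 = 2
  -> s = B^a = 2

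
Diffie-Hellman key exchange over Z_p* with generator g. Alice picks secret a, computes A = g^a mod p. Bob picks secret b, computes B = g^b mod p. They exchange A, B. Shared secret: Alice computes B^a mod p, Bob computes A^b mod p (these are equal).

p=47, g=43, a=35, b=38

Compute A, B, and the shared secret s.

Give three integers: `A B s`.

A = 43^35 mod 47  (bits of 35 = 100011)
  bit 0 = 1: r = r^2 * 43 mod 47 = 1^2 * 43 = 1*43 = 43
  bit 1 = 0: r = r^2 mod 47 = 43^2 = 16
  bit 2 = 0: r = r^2 mod 47 = 16^2 = 21
  bit 3 = 0: r = r^2 mod 47 = 21^2 = 18
  bit 4 = 1: r = r^2 * 43 mod 47 = 18^2 * 43 = 42*43 = 20
  bit 5 = 1: r = r^2 * 43 mod 47 = 20^2 * 43 = 24*43 = 45
  -> A = 45
B = 43^38 mod 47  (bits of 38 = 100110)
  bit 0 = 1: r = r^2 * 43 mod 47 = 1^2 * 43 = 1*43 = 43
  bit 1 = 0: r = r^2 mod 47 = 43^2 = 16
  bit 2 = 0: r = r^2 mod 47 = 16^2 = 21
  bit 3 = 1: r = r^2 * 43 mod 47 = 21^2 * 43 = 18*43 = 22
  bit 4 = 1: r = r^2 * 43 mod 47 = 22^2 * 43 = 14*43 = 38
  bit 5 = 0: r = r^2 mod 47 = 38^2 = 34
  -> B = 34
s = B^a = 34^35 mod 47  (bits of 35 = 100011)
  bit 0 = 1: r = r^2 * 34 mod 47 = 1^2 * 34 = 1*34 = 34
  bit 1 = 0: r = r^2 mod 47 = 34^2 = 28
  bit 2 = 0: r = r^2 mod 47 = 28^2 = 32
  bit 3 = 0: r = r^2 mod 47 = 32^2 = 37
  bit 4 = 1: r = r^2 * 34 mod 47 = 37^2 * 34 = 6*34 = 16
  bit 5 = 1: r = r^2 * 34 mod 47 = 16^2 * 34 = 21*34 = 9
  -> s = B^a = 9

Answer: 45 34 9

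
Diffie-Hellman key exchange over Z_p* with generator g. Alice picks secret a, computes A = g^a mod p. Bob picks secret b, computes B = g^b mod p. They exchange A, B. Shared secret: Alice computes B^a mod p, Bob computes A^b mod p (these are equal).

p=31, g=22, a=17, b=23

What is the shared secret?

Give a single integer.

A = 22^17 mod 31  (bits of 17 = 10001)
  bit 0 = 1: r = r^2 * 22 mod 31 = 1^2 * 22 = 1*22 = 22
  bit 1 = 0: r = r^2 mod 31 = 22^2 = 19
  bit 2 = 0: r = r^2 mod 31 = 19^2 = 20
  bit 3 = 0: r = r^2 mod 31 = 20^2 = 28
  bit 4 = 1: r = r^2 * 22 mod 31 = 28^2 * 22 = 9*22 = 12
  -> A = 12
B = 22^23 mod 31  (bits of 23 = 10111)
  bit 0 = 1: r = r^2 * 22 mod 31 = 1^2 * 22 = 1*22 = 22
  bit 1 = 0: r = r^2 mod 31 = 22^2 = 19
  bit 2 = 1: r = r^2 * 22 mod 31 = 19^2 * 22 = 20*22 = 6
  bit 3 = 1: r = r^2 * 22 mod 31 = 6^2 * 22 = 5*22 = 17
  bit 4 = 1: r = r^2 * 22 mod 31 = 17^2 * 22 = 10*22 = 3
  -> B = 3
s = B^a = 3^17 mod 31  (bits of 17 = 10001)
  bit 0 = 1: r = r^2 * 3 mod 31 = 1^2 * 3 = 1*3 = 3
  bit 1 = 0: r = r^2 mod 31 = 3^2 = 9
  bit 2 = 0: r = r^2 mod 31 = 9^2 = 19
  bit 3 = 0: r = r^2 mod 31 = 19^2 = 20
  bit 4 = 1: r = r^2 * 3 mod 31 = 20^2 * 3 = 28*3 = 22
  -> s = B^a = 22

Answer: 22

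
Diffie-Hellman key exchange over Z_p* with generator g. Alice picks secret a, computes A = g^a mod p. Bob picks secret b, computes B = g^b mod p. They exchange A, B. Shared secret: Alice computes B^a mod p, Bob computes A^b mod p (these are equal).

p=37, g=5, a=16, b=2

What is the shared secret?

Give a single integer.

Answer: 9

Derivation:
A = 5^16 mod 37  (bits of 16 = 10000)
  bit 0 = 1: r = r^2 * 5 mod 37 = 1^2 * 5 = 1*5 = 5
  bit 1 = 0: r = r^2 mod 37 = 5^2 = 25
  bit 2 = 0: r = r^2 mod 37 = 25^2 = 33
  bit 3 = 0: r = r^2 mod 37 = 33^2 = 16
  bit 4 = 0: r = r^2 mod 37 = 16^2 = 34
  -> A = 34
B = 5^2 mod 37  (bits of 2 = 10)
  bit 0 = 1: r = r^2 * 5 mod 37 = 1^2 * 5 = 1*5 = 5
  bit 1 = 0: r = r^2 mod 37 = 5^2 = 25
  -> B = 25
s = B^a = 25^16 mod 37  (bits of 16 = 10000)
  bit 0 = 1: r = r^2 * 25 mod 37 = 1^2 * 25 = 1*25 = 25
  bit 1 = 0: r = r^2 mod 37 = 25^2 = 33
  bit 2 = 0: r = r^2 mod 37 = 33^2 = 16
  bit 3 = 0: r = r^2 mod 37 = 16^2 = 34
  bit 4 = 0: r = r^2 mod 37 = 34^2 = 9
  -> s = B^a = 9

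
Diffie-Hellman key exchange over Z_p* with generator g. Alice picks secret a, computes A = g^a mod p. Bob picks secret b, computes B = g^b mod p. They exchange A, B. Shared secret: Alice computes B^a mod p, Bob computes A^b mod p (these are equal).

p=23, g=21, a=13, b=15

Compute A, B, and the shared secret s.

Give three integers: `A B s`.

Answer: 19 7 20

Derivation:
A = 21^13 mod 23  (bits of 13 = 1101)
  bit 0 = 1: r = r^2 * 21 mod 23 = 1^2 * 21 = 1*21 = 21
  bit 1 = 1: r = r^2 * 21 mod 23 = 21^2 * 21 = 4*21 = 15
  bit 2 = 0: r = r^2 mod 23 = 15^2 = 18
  bit 3 = 1: r = r^2 * 21 mod 23 = 18^2 * 21 = 2*21 = 19
  -> A = 19
B = 21^15 mod 23  (bits of 15 = 1111)
  bit 0 = 1: r = r^2 * 21 mod 23 = 1^2 * 21 = 1*21 = 21
  bit 1 = 1: r = r^2 * 21 mod 23 = 21^2 * 21 = 4*21 = 15
  bit 2 = 1: r = r^2 * 21 mod 23 = 15^2 * 21 = 18*21 = 10
  bit 3 = 1: r = r^2 * 21 mod 23 = 10^2 * 21 = 8*21 = 7
  -> B = 7
s = B^a = 7^13 mod 23  (bits of 13 = 1101)
  bit 0 = 1: r = r^2 * 7 mod 23 = 1^2 * 7 = 1*7 = 7
  bit 1 = 1: r = r^2 * 7 mod 23 = 7^2 * 7 = 3*7 = 21
  bit 2 = 0: r = r^2 mod 23 = 21^2 = 4
  bit 3 = 1: r = r^2 * 7 mod 23 = 4^2 * 7 = 16*7 = 20
  -> s = B^a = 20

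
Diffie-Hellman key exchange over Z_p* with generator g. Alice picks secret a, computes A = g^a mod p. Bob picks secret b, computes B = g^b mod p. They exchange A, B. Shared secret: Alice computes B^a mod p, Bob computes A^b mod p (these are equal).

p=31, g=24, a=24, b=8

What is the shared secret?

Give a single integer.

Answer: 16

Derivation:
A = 24^24 mod 31  (bits of 24 = 11000)
  bit 0 = 1: r = r^2 * 24 mod 31 = 1^2 * 24 = 1*24 = 24
  bit 1 = 1: r = r^2 * 24 mod 31 = 24^2 * 24 = 18*24 = 29
  bit 2 = 0: r = r^2 mod 31 = 29^2 = 4
  bit 3 = 0: r = r^2 mod 31 = 4^2 = 16
  bit 4 = 0: r = r^2 mod 31 = 16^2 = 8
  -> A = 8
B = 24^8 mod 31  (bits of 8 = 1000)
  bit 0 = 1: r = r^2 * 24 mod 31 = 1^2 * 24 = 1*24 = 24
  bit 1 = 0: r = r^2 mod 31 = 24^2 = 18
  bit 2 = 0: r = r^2 mod 31 = 18^2 = 14
  bit 3 = 0: r = r^2 mod 31 = 14^2 = 10
  -> B = 10
s = B^a = 10^24 mod 31  (bits of 24 = 11000)
  bit 0 = 1: r = r^2 * 10 mod 31 = 1^2 * 10 = 1*10 = 10
  bit 1 = 1: r = r^2 * 10 mod 31 = 10^2 * 10 = 7*10 = 8
  bit 2 = 0: r = r^2 mod 31 = 8^2 = 2
  bit 3 = 0: r = r^2 mod 31 = 2^2 = 4
  bit 4 = 0: r = r^2 mod 31 = 4^2 = 16
  -> s = B^a = 16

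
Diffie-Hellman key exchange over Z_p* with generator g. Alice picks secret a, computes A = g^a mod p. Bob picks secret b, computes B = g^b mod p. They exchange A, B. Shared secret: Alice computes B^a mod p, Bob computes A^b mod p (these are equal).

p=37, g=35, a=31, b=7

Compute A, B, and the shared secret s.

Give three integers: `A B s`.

A = 35^31 mod 37  (bits of 31 = 11111)
  bit 0 = 1: r = r^2 * 35 mod 37 = 1^2 * 35 = 1*35 = 35
  bit 1 = 1: r = r^2 * 35 mod 37 = 35^2 * 35 = 4*35 = 29
  bit 2 = 1: r = r^2 * 35 mod 37 = 29^2 * 35 = 27*35 = 20
  bit 3 = 1: r = r^2 * 35 mod 37 = 20^2 * 35 = 30*35 = 14
  bit 4 = 1: r = r^2 * 35 mod 37 = 14^2 * 35 = 11*35 = 15
  -> A = 15
B = 35^7 mod 37  (bits of 7 = 111)
  bit 0 = 1: r = r^2 * 35 mod 37 = 1^2 * 35 = 1*35 = 35
  bit 1 = 1: r = r^2 * 35 mod 37 = 35^2 * 35 = 4*35 = 29
  bit 2 = 1: r = r^2 * 35 mod 37 = 29^2 * 35 = 27*35 = 20
  -> B = 20
s = B^a = 20^31 mod 37  (bits of 31 = 11111)
  bit 0 = 1: r = r^2 * 20 mod 37 = 1^2 * 20 = 1*20 = 20
  bit 1 = 1: r = r^2 * 20 mod 37 = 20^2 * 20 = 30*20 = 8
  bit 2 = 1: r = r^2 * 20 mod 37 = 8^2 * 20 = 27*20 = 22
  bit 3 = 1: r = r^2 * 20 mod 37 = 22^2 * 20 = 3*20 = 23
  bit 4 = 1: r = r^2 * 20 mod 37 = 23^2 * 20 = 11*20 = 35
  -> s = B^a = 35

Answer: 15 20 35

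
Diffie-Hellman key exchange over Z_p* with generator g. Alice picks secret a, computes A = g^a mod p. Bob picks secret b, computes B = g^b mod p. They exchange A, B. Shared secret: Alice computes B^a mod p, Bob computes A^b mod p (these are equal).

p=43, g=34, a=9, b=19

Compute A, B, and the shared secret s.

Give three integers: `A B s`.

Answer: 8 26 2

Derivation:
A = 34^9 mod 43  (bits of 9 = 1001)
  bit 0 = 1: r = r^2 * 34 mod 43 = 1^2 * 34 = 1*34 = 34
  bit 1 = 0: r = r^2 mod 43 = 34^2 = 38
  bit 2 = 0: r = r^2 mod 43 = 38^2 = 25
  bit 3 = 1: r = r^2 * 34 mod 43 = 25^2 * 34 = 23*34 = 8
  -> A = 8
B = 34^19 mod 43  (bits of 19 = 10011)
  bit 0 = 1: r = r^2 * 34 mod 43 = 1^2 * 34 = 1*34 = 34
  bit 1 = 0: r = r^2 mod 43 = 34^2 = 38
  bit 2 = 0: r = r^2 mod 43 = 38^2 = 25
  bit 3 = 1: r = r^2 * 34 mod 43 = 25^2 * 34 = 23*34 = 8
  bit 4 = 1: r = r^2 * 34 mod 43 = 8^2 * 34 = 21*34 = 26
  -> B = 26
s = B^a = 26^9 mod 43  (bits of 9 = 1001)
  bit 0 = 1: r = r^2 * 26 mod 43 = 1^2 * 26 = 1*26 = 26
  bit 1 = 0: r = r^2 mod 43 = 26^2 = 31
  bit 2 = 0: r = r^2 mod 43 = 31^2 = 15
  bit 3 = 1: r = r^2 * 26 mod 43 = 15^2 * 26 = 10*26 = 2
  -> s = B^a = 2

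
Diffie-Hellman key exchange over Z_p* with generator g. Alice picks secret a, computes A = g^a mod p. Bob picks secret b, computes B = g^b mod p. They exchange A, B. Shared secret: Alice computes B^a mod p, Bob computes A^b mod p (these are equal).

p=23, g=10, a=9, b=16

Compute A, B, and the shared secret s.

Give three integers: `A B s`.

A = 10^9 mod 23  (bits of 9 = 1001)
  bit 0 = 1: r = r^2 * 10 mod 23 = 1^2 * 10 = 1*10 = 10
  bit 1 = 0: r = r^2 mod 23 = 10^2 = 8
  bit 2 = 0: r = r^2 mod 23 = 8^2 = 18
  bit 3 = 1: r = r^2 * 10 mod 23 = 18^2 * 10 = 2*10 = 20
  -> A = 20
B = 10^16 mod 23  (bits of 16 = 10000)
  bit 0 = 1: r = r^2 * 10 mod 23 = 1^2 * 10 = 1*10 = 10
  bit 1 = 0: r = r^2 mod 23 = 10^2 = 8
  bit 2 = 0: r = r^2 mod 23 = 8^2 = 18
  bit 3 = 0: r = r^2 mod 23 = 18^2 = 2
  bit 4 = 0: r = r^2 mod 23 = 2^2 = 4
  -> B = 4
s = B^a = 4^9 mod 23  (bits of 9 = 1001)
  bit 0 = 1: r = r^2 * 4 mod 23 = 1^2 * 4 = 1*4 = 4
  bit 1 = 0: r = r^2 mod 23 = 4^2 = 16
  bit 2 = 0: r = r^2 mod 23 = 16^2 = 3
  bit 3 = 1: r = r^2 * 4 mod 23 = 3^2 * 4 = 9*4 = 13
  -> s = B^a = 13

Answer: 20 4 13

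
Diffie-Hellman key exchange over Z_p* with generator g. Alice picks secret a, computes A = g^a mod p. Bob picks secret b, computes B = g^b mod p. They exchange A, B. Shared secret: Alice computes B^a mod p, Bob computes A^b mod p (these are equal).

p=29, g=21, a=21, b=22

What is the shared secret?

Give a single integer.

Answer: 28

Derivation:
A = 21^21 mod 29  (bits of 21 = 10101)
  bit 0 = 1: r = r^2 * 21 mod 29 = 1^2 * 21 = 1*21 = 21
  bit 1 = 0: r = r^2 mod 29 = 21^2 = 6
  bit 2 = 1: r = r^2 * 21 mod 29 = 6^2 * 21 = 7*21 = 2
  bit 3 = 0: r = r^2 mod 29 = 2^2 = 4
  bit 4 = 1: r = r^2 * 21 mod 29 = 4^2 * 21 = 16*21 = 17
  -> A = 17
B = 21^22 mod 29  (bits of 22 = 10110)
  bit 0 = 1: r = r^2 * 21 mod 29 = 1^2 * 21 = 1*21 = 21
  bit 1 = 0: r = r^2 mod 29 = 21^2 = 6
  bit 2 = 1: r = r^2 * 21 mod 29 = 6^2 * 21 = 7*21 = 2
  bit 3 = 1: r = r^2 * 21 mod 29 = 2^2 * 21 = 4*21 = 26
  bit 4 = 0: r = r^2 mod 29 = 26^2 = 9
  -> B = 9
s = B^a = 9^21 mod 29  (bits of 21 = 10101)
  bit 0 = 1: r = r^2 * 9 mod 29 = 1^2 * 9 = 1*9 = 9
  bit 1 = 0: r = r^2 mod 29 = 9^2 = 23
  bit 2 = 1: r = r^2 * 9 mod 29 = 23^2 * 9 = 7*9 = 5
  bit 3 = 0: r = r^2 mod 29 = 5^2 = 25
  bit 4 = 1: r = r^2 * 9 mod 29 = 25^2 * 9 = 16*9 = 28
  -> s = B^a = 28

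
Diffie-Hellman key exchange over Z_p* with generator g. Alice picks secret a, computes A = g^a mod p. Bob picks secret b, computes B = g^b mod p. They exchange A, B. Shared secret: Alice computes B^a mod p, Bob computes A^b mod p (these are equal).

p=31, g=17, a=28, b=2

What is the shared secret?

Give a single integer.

Answer: 9

Derivation:
A = 17^28 mod 31  (bits of 28 = 11100)
  bit 0 = 1: r = r^2 * 17 mod 31 = 1^2 * 17 = 1*17 = 17
  bit 1 = 1: r = r^2 * 17 mod 31 = 17^2 * 17 = 10*17 = 15
  bit 2 = 1: r = r^2 * 17 mod 31 = 15^2 * 17 = 8*17 = 12
  bit 3 = 0: r = r^2 mod 31 = 12^2 = 20
  bit 4 = 0: r = r^2 mod 31 = 20^2 = 28
  -> A = 28
B = 17^2 mod 31  (bits of 2 = 10)
  bit 0 = 1: r = r^2 * 17 mod 31 = 1^2 * 17 = 1*17 = 17
  bit 1 = 0: r = r^2 mod 31 = 17^2 = 10
  -> B = 10
s = B^a = 10^28 mod 31  (bits of 28 = 11100)
  bit 0 = 1: r = r^2 * 10 mod 31 = 1^2 * 10 = 1*10 = 10
  bit 1 = 1: r = r^2 * 10 mod 31 = 10^2 * 10 = 7*10 = 8
  bit 2 = 1: r = r^2 * 10 mod 31 = 8^2 * 10 = 2*10 = 20
  bit 3 = 0: r = r^2 mod 31 = 20^2 = 28
  bit 4 = 0: r = r^2 mod 31 = 28^2 = 9
  -> s = B^a = 9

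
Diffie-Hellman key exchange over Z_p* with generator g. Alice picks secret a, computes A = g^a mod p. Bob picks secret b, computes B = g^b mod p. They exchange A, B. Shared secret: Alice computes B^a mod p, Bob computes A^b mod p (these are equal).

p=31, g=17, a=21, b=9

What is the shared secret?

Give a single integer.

A = 17^21 mod 31  (bits of 21 = 10101)
  bit 0 = 1: r = r^2 * 17 mod 31 = 1^2 * 17 = 1*17 = 17
  bit 1 = 0: r = r^2 mod 31 = 17^2 = 10
  bit 2 = 1: r = r^2 * 17 mod 31 = 10^2 * 17 = 7*17 = 26
  bit 3 = 0: r = r^2 mod 31 = 26^2 = 25
  bit 4 = 1: r = r^2 * 17 mod 31 = 25^2 * 17 = 5*17 = 23
  -> A = 23
B = 17^9 mod 31  (bits of 9 = 1001)
  bit 0 = 1: r = r^2 * 17 mod 31 = 1^2 * 17 = 1*17 = 17
  bit 1 = 0: r = r^2 mod 31 = 17^2 = 10
  bit 2 = 0: r = r^2 mod 31 = 10^2 = 7
  bit 3 = 1: r = r^2 * 17 mod 31 = 7^2 * 17 = 18*17 = 27
  -> B = 27
s = B^a = 27^21 mod 31  (bits of 21 = 10101)
  bit 0 = 1: r = r^2 * 27 mod 31 = 1^2 * 27 = 1*27 = 27
  bit 1 = 0: r = r^2 mod 31 = 27^2 = 16
  bit 2 = 1: r = r^2 * 27 mod 31 = 16^2 * 27 = 8*27 = 30
  bit 3 = 0: r = r^2 mod 31 = 30^2 = 1
  bit 4 = 1: r = r^2 * 27 mod 31 = 1^2 * 27 = 1*27 = 27
  -> s = B^a = 27

Answer: 27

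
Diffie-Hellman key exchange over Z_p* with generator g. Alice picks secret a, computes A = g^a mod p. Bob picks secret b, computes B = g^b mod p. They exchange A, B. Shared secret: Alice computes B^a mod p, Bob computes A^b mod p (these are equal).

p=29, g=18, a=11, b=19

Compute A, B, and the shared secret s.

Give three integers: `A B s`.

Answer: 19 14 8

Derivation:
A = 18^11 mod 29  (bits of 11 = 1011)
  bit 0 = 1: r = r^2 * 18 mod 29 = 1^2 * 18 = 1*18 = 18
  bit 1 = 0: r = r^2 mod 29 = 18^2 = 5
  bit 2 = 1: r = r^2 * 18 mod 29 = 5^2 * 18 = 25*18 = 15
  bit 3 = 1: r = r^2 * 18 mod 29 = 15^2 * 18 = 22*18 = 19
  -> A = 19
B = 18^19 mod 29  (bits of 19 = 10011)
  bit 0 = 1: r = r^2 * 18 mod 29 = 1^2 * 18 = 1*18 = 18
  bit 1 = 0: r = r^2 mod 29 = 18^2 = 5
  bit 2 = 0: r = r^2 mod 29 = 5^2 = 25
  bit 3 = 1: r = r^2 * 18 mod 29 = 25^2 * 18 = 16*18 = 27
  bit 4 = 1: r = r^2 * 18 mod 29 = 27^2 * 18 = 4*18 = 14
  -> B = 14
s = B^a = 14^11 mod 29  (bits of 11 = 1011)
  bit 0 = 1: r = r^2 * 14 mod 29 = 1^2 * 14 = 1*14 = 14
  bit 1 = 0: r = r^2 mod 29 = 14^2 = 22
  bit 2 = 1: r = r^2 * 14 mod 29 = 22^2 * 14 = 20*14 = 19
  bit 3 = 1: r = r^2 * 14 mod 29 = 19^2 * 14 = 13*14 = 8
  -> s = B^a = 8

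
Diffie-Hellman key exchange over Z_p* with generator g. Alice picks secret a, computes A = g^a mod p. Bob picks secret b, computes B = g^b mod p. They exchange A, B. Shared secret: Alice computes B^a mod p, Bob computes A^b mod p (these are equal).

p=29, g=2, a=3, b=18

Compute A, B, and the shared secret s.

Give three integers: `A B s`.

A = 2^3 mod 29  (bits of 3 = 11)
  bit 0 = 1: r = r^2 * 2 mod 29 = 1^2 * 2 = 1*2 = 2
  bit 1 = 1: r = r^2 * 2 mod 29 = 2^2 * 2 = 4*2 = 8
  -> A = 8
B = 2^18 mod 29  (bits of 18 = 10010)
  bit 0 = 1: r = r^2 * 2 mod 29 = 1^2 * 2 = 1*2 = 2
  bit 1 = 0: r = r^2 mod 29 = 2^2 = 4
  bit 2 = 0: r = r^2 mod 29 = 4^2 = 16
  bit 3 = 1: r = r^2 * 2 mod 29 = 16^2 * 2 = 24*2 = 19
  bit 4 = 0: r = r^2 mod 29 = 19^2 = 13
  -> B = 13
s = B^a = 13^3 mod 29  (bits of 3 = 11)
  bit 0 = 1: r = r^2 * 13 mod 29 = 1^2 * 13 = 1*13 = 13
  bit 1 = 1: r = r^2 * 13 mod 29 = 13^2 * 13 = 24*13 = 22
  -> s = B^a = 22

Answer: 8 13 22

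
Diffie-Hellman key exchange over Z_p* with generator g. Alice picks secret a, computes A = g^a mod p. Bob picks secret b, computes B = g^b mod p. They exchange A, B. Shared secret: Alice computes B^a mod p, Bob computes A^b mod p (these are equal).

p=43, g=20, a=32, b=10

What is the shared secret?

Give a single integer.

A = 20^32 mod 43  (bits of 32 = 100000)
  bit 0 = 1: r = r^2 * 20 mod 43 = 1^2 * 20 = 1*20 = 20
  bit 1 = 0: r = r^2 mod 43 = 20^2 = 13
  bit 2 = 0: r = r^2 mod 43 = 13^2 = 40
  bit 3 = 0: r = r^2 mod 43 = 40^2 = 9
  bit 4 = 0: r = r^2 mod 43 = 9^2 = 38
  bit 5 = 0: r = r^2 mod 43 = 38^2 = 25
  -> A = 25
B = 20^10 mod 43  (bits of 10 = 1010)
  bit 0 = 1: r = r^2 * 20 mod 43 = 1^2 * 20 = 1*20 = 20
  bit 1 = 0: r = r^2 mod 43 = 20^2 = 13
  bit 2 = 1: r = r^2 * 20 mod 43 = 13^2 * 20 = 40*20 = 26
  bit 3 = 0: r = r^2 mod 43 = 26^2 = 31
  -> B = 31
s = B^a = 31^32 mod 43  (bits of 32 = 100000)
  bit 0 = 1: r = r^2 * 31 mod 43 = 1^2 * 31 = 1*31 = 31
  bit 1 = 0: r = r^2 mod 43 = 31^2 = 15
  bit 2 = 0: r = r^2 mod 43 = 15^2 = 10
  bit 3 = 0: r = r^2 mod 43 = 10^2 = 14
  bit 4 = 0: r = r^2 mod 43 = 14^2 = 24
  bit 5 = 0: r = r^2 mod 43 = 24^2 = 17
  -> s = B^a = 17

Answer: 17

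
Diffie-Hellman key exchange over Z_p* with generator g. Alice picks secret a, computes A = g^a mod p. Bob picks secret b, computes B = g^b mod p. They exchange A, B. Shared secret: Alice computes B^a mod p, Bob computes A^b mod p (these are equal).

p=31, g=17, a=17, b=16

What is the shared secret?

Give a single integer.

Answer: 10

Derivation:
A = 17^17 mod 31  (bits of 17 = 10001)
  bit 0 = 1: r = r^2 * 17 mod 31 = 1^2 * 17 = 1*17 = 17
  bit 1 = 0: r = r^2 mod 31 = 17^2 = 10
  bit 2 = 0: r = r^2 mod 31 = 10^2 = 7
  bit 3 = 0: r = r^2 mod 31 = 7^2 = 18
  bit 4 = 1: r = r^2 * 17 mod 31 = 18^2 * 17 = 14*17 = 21
  -> A = 21
B = 17^16 mod 31  (bits of 16 = 10000)
  bit 0 = 1: r = r^2 * 17 mod 31 = 1^2 * 17 = 1*17 = 17
  bit 1 = 0: r = r^2 mod 31 = 17^2 = 10
  bit 2 = 0: r = r^2 mod 31 = 10^2 = 7
  bit 3 = 0: r = r^2 mod 31 = 7^2 = 18
  bit 4 = 0: r = r^2 mod 31 = 18^2 = 14
  -> B = 14
s = B^a = 14^17 mod 31  (bits of 17 = 10001)
  bit 0 = 1: r = r^2 * 14 mod 31 = 1^2 * 14 = 1*14 = 14
  bit 1 = 0: r = r^2 mod 31 = 14^2 = 10
  bit 2 = 0: r = r^2 mod 31 = 10^2 = 7
  bit 3 = 0: r = r^2 mod 31 = 7^2 = 18
  bit 4 = 1: r = r^2 * 14 mod 31 = 18^2 * 14 = 14*14 = 10
  -> s = B^a = 10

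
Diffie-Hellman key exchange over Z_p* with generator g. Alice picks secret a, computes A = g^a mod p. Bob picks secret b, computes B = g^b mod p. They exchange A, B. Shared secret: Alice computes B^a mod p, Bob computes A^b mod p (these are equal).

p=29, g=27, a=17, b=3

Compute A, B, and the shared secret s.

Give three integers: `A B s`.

Answer: 8 21 19

Derivation:
A = 27^17 mod 29  (bits of 17 = 10001)
  bit 0 = 1: r = r^2 * 27 mod 29 = 1^2 * 27 = 1*27 = 27
  bit 1 = 0: r = r^2 mod 29 = 27^2 = 4
  bit 2 = 0: r = r^2 mod 29 = 4^2 = 16
  bit 3 = 0: r = r^2 mod 29 = 16^2 = 24
  bit 4 = 1: r = r^2 * 27 mod 29 = 24^2 * 27 = 25*27 = 8
  -> A = 8
B = 27^3 mod 29  (bits of 3 = 11)
  bit 0 = 1: r = r^2 * 27 mod 29 = 1^2 * 27 = 1*27 = 27
  bit 1 = 1: r = r^2 * 27 mod 29 = 27^2 * 27 = 4*27 = 21
  -> B = 21
s = B^a = 21^17 mod 29  (bits of 17 = 10001)
  bit 0 = 1: r = r^2 * 21 mod 29 = 1^2 * 21 = 1*21 = 21
  bit 1 = 0: r = r^2 mod 29 = 21^2 = 6
  bit 2 = 0: r = r^2 mod 29 = 6^2 = 7
  bit 3 = 0: r = r^2 mod 29 = 7^2 = 20
  bit 4 = 1: r = r^2 * 21 mod 29 = 20^2 * 21 = 23*21 = 19
  -> s = B^a = 19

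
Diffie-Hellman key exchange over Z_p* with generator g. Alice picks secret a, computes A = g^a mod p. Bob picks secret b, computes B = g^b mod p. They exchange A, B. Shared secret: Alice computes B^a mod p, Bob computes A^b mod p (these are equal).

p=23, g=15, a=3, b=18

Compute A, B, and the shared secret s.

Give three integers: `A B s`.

Answer: 17 12 3

Derivation:
A = 15^3 mod 23  (bits of 3 = 11)
  bit 0 = 1: r = r^2 * 15 mod 23 = 1^2 * 15 = 1*15 = 15
  bit 1 = 1: r = r^2 * 15 mod 23 = 15^2 * 15 = 18*15 = 17
  -> A = 17
B = 15^18 mod 23  (bits of 18 = 10010)
  bit 0 = 1: r = r^2 * 15 mod 23 = 1^2 * 15 = 1*15 = 15
  bit 1 = 0: r = r^2 mod 23 = 15^2 = 18
  bit 2 = 0: r = r^2 mod 23 = 18^2 = 2
  bit 3 = 1: r = r^2 * 15 mod 23 = 2^2 * 15 = 4*15 = 14
  bit 4 = 0: r = r^2 mod 23 = 14^2 = 12
  -> B = 12
s = B^a = 12^3 mod 23  (bits of 3 = 11)
  bit 0 = 1: r = r^2 * 12 mod 23 = 1^2 * 12 = 1*12 = 12
  bit 1 = 1: r = r^2 * 12 mod 23 = 12^2 * 12 = 6*12 = 3
  -> s = B^a = 3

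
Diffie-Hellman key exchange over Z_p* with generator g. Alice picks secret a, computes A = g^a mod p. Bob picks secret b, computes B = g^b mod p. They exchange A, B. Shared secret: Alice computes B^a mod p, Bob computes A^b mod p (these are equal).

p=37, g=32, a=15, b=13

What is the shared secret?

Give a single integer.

Answer: 8

Derivation:
A = 32^15 mod 37  (bits of 15 = 1111)
  bit 0 = 1: r = r^2 * 32 mod 37 = 1^2 * 32 = 1*32 = 32
  bit 1 = 1: r = r^2 * 32 mod 37 = 32^2 * 32 = 25*32 = 23
  bit 2 = 1: r = r^2 * 32 mod 37 = 23^2 * 32 = 11*32 = 19
  bit 3 = 1: r = r^2 * 32 mod 37 = 19^2 * 32 = 28*32 = 8
  -> A = 8
B = 32^13 mod 37  (bits of 13 = 1101)
  bit 0 = 1: r = r^2 * 32 mod 37 = 1^2 * 32 = 1*32 = 32
  bit 1 = 1: r = r^2 * 32 mod 37 = 32^2 * 32 = 25*32 = 23
  bit 2 = 0: r = r^2 mod 37 = 23^2 = 11
  bit 3 = 1: r = r^2 * 32 mod 37 = 11^2 * 32 = 10*32 = 24
  -> B = 24
s = B^a = 24^15 mod 37  (bits of 15 = 1111)
  bit 0 = 1: r = r^2 * 24 mod 37 = 1^2 * 24 = 1*24 = 24
  bit 1 = 1: r = r^2 * 24 mod 37 = 24^2 * 24 = 21*24 = 23
  bit 2 = 1: r = r^2 * 24 mod 37 = 23^2 * 24 = 11*24 = 5
  bit 3 = 1: r = r^2 * 24 mod 37 = 5^2 * 24 = 25*24 = 8
  -> s = B^a = 8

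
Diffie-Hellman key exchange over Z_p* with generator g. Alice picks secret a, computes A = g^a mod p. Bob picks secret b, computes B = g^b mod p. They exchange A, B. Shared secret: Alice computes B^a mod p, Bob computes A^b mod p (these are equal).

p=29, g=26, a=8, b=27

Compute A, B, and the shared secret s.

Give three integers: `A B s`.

Answer: 7 19 25

Derivation:
A = 26^8 mod 29  (bits of 8 = 1000)
  bit 0 = 1: r = r^2 * 26 mod 29 = 1^2 * 26 = 1*26 = 26
  bit 1 = 0: r = r^2 mod 29 = 26^2 = 9
  bit 2 = 0: r = r^2 mod 29 = 9^2 = 23
  bit 3 = 0: r = r^2 mod 29 = 23^2 = 7
  -> A = 7
B = 26^27 mod 29  (bits of 27 = 11011)
  bit 0 = 1: r = r^2 * 26 mod 29 = 1^2 * 26 = 1*26 = 26
  bit 1 = 1: r = r^2 * 26 mod 29 = 26^2 * 26 = 9*26 = 2
  bit 2 = 0: r = r^2 mod 29 = 2^2 = 4
  bit 3 = 1: r = r^2 * 26 mod 29 = 4^2 * 26 = 16*26 = 10
  bit 4 = 1: r = r^2 * 26 mod 29 = 10^2 * 26 = 13*26 = 19
  -> B = 19
s = B^a = 19^8 mod 29  (bits of 8 = 1000)
  bit 0 = 1: r = r^2 * 19 mod 29 = 1^2 * 19 = 1*19 = 19
  bit 1 = 0: r = r^2 mod 29 = 19^2 = 13
  bit 2 = 0: r = r^2 mod 29 = 13^2 = 24
  bit 3 = 0: r = r^2 mod 29 = 24^2 = 25
  -> s = B^a = 25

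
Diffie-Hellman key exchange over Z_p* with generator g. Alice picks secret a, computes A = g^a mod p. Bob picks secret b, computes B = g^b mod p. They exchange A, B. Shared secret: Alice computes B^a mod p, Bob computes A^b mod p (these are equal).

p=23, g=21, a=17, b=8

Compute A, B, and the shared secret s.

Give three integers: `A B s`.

A = 21^17 mod 23  (bits of 17 = 10001)
  bit 0 = 1: r = r^2 * 21 mod 23 = 1^2 * 21 = 1*21 = 21
  bit 1 = 0: r = r^2 mod 23 = 21^2 = 4
  bit 2 = 0: r = r^2 mod 23 = 4^2 = 16
  bit 3 = 0: r = r^2 mod 23 = 16^2 = 3
  bit 4 = 1: r = r^2 * 21 mod 23 = 3^2 * 21 = 9*21 = 5
  -> A = 5
B = 21^8 mod 23  (bits of 8 = 1000)
  bit 0 = 1: r = r^2 * 21 mod 23 = 1^2 * 21 = 1*21 = 21
  bit 1 = 0: r = r^2 mod 23 = 21^2 = 4
  bit 2 = 0: r = r^2 mod 23 = 4^2 = 16
  bit 3 = 0: r = r^2 mod 23 = 16^2 = 3
  -> B = 3
s = B^a = 3^17 mod 23  (bits of 17 = 10001)
  bit 0 = 1: r = r^2 * 3 mod 23 = 1^2 * 3 = 1*3 = 3
  bit 1 = 0: r = r^2 mod 23 = 3^2 = 9
  bit 2 = 0: r = r^2 mod 23 = 9^2 = 12
  bit 3 = 0: r = r^2 mod 23 = 12^2 = 6
  bit 4 = 1: r = r^2 * 3 mod 23 = 6^2 * 3 = 13*3 = 16
  -> s = B^a = 16

Answer: 5 3 16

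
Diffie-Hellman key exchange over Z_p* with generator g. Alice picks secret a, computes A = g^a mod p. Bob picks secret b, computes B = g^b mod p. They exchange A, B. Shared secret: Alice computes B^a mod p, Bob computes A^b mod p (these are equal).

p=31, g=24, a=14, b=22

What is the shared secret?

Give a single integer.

A = 24^14 mod 31  (bits of 14 = 1110)
  bit 0 = 1: r = r^2 * 24 mod 31 = 1^2 * 24 = 1*24 = 24
  bit 1 = 1: r = r^2 * 24 mod 31 = 24^2 * 24 = 18*24 = 29
  bit 2 = 1: r = r^2 * 24 mod 31 = 29^2 * 24 = 4*24 = 3
  bit 3 = 0: r = r^2 mod 31 = 3^2 = 9
  -> A = 9
B = 24^22 mod 31  (bits of 22 = 10110)
  bit 0 = 1: r = r^2 * 24 mod 31 = 1^2 * 24 = 1*24 = 24
  bit 1 = 0: r = r^2 mod 31 = 24^2 = 18
  bit 2 = 1: r = r^2 * 24 mod 31 = 18^2 * 24 = 14*24 = 26
  bit 3 = 1: r = r^2 * 24 mod 31 = 26^2 * 24 = 25*24 = 11
  bit 4 = 0: r = r^2 mod 31 = 11^2 = 28
  -> B = 28
s = B^a = 28^14 mod 31  (bits of 14 = 1110)
  bit 0 = 1: r = r^2 * 28 mod 31 = 1^2 * 28 = 1*28 = 28
  bit 1 = 1: r = r^2 * 28 mod 31 = 28^2 * 28 = 9*28 = 4
  bit 2 = 1: r = r^2 * 28 mod 31 = 4^2 * 28 = 16*28 = 14
  bit 3 = 0: r = r^2 mod 31 = 14^2 = 10
  -> s = B^a = 10

Answer: 10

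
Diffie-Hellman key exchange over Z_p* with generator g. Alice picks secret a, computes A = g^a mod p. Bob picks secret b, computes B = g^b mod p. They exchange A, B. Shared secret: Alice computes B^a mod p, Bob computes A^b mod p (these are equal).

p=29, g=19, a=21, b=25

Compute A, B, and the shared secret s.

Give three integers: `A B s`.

A = 19^21 mod 29  (bits of 21 = 10101)
  bit 0 = 1: r = r^2 * 19 mod 29 = 1^2 * 19 = 1*19 = 19
  bit 1 = 0: r = r^2 mod 29 = 19^2 = 13
  bit 2 = 1: r = r^2 * 19 mod 29 = 13^2 * 19 = 24*19 = 21
  bit 3 = 0: r = r^2 mod 29 = 21^2 = 6
  bit 4 = 1: r = r^2 * 19 mod 29 = 6^2 * 19 = 7*19 = 17
  -> A = 17
B = 19^25 mod 29  (bits of 25 = 11001)
  bit 0 = 1: r = r^2 * 19 mod 29 = 1^2 * 19 = 1*19 = 19
  bit 1 = 1: r = r^2 * 19 mod 29 = 19^2 * 19 = 13*19 = 15
  bit 2 = 0: r = r^2 mod 29 = 15^2 = 22
  bit 3 = 0: r = r^2 mod 29 = 22^2 = 20
  bit 4 = 1: r = r^2 * 19 mod 29 = 20^2 * 19 = 23*19 = 2
  -> B = 2
s = B^a = 2^21 mod 29  (bits of 21 = 10101)
  bit 0 = 1: r = r^2 * 2 mod 29 = 1^2 * 2 = 1*2 = 2
  bit 1 = 0: r = r^2 mod 29 = 2^2 = 4
  bit 2 = 1: r = r^2 * 2 mod 29 = 4^2 * 2 = 16*2 = 3
  bit 3 = 0: r = r^2 mod 29 = 3^2 = 9
  bit 4 = 1: r = r^2 * 2 mod 29 = 9^2 * 2 = 23*2 = 17
  -> s = B^a = 17

Answer: 17 2 17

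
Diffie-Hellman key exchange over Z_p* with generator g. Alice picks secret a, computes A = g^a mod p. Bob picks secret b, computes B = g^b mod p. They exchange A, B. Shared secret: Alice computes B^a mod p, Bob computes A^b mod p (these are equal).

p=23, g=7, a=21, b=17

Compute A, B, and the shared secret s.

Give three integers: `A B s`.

Answer: 10 19 17

Derivation:
A = 7^21 mod 23  (bits of 21 = 10101)
  bit 0 = 1: r = r^2 * 7 mod 23 = 1^2 * 7 = 1*7 = 7
  bit 1 = 0: r = r^2 mod 23 = 7^2 = 3
  bit 2 = 1: r = r^2 * 7 mod 23 = 3^2 * 7 = 9*7 = 17
  bit 3 = 0: r = r^2 mod 23 = 17^2 = 13
  bit 4 = 1: r = r^2 * 7 mod 23 = 13^2 * 7 = 8*7 = 10
  -> A = 10
B = 7^17 mod 23  (bits of 17 = 10001)
  bit 0 = 1: r = r^2 * 7 mod 23 = 1^2 * 7 = 1*7 = 7
  bit 1 = 0: r = r^2 mod 23 = 7^2 = 3
  bit 2 = 0: r = r^2 mod 23 = 3^2 = 9
  bit 3 = 0: r = r^2 mod 23 = 9^2 = 12
  bit 4 = 1: r = r^2 * 7 mod 23 = 12^2 * 7 = 6*7 = 19
  -> B = 19
s = B^a = 19^21 mod 23  (bits of 21 = 10101)
  bit 0 = 1: r = r^2 * 19 mod 23 = 1^2 * 19 = 1*19 = 19
  bit 1 = 0: r = r^2 mod 23 = 19^2 = 16
  bit 2 = 1: r = r^2 * 19 mod 23 = 16^2 * 19 = 3*19 = 11
  bit 3 = 0: r = r^2 mod 23 = 11^2 = 6
  bit 4 = 1: r = r^2 * 19 mod 23 = 6^2 * 19 = 13*19 = 17
  -> s = B^a = 17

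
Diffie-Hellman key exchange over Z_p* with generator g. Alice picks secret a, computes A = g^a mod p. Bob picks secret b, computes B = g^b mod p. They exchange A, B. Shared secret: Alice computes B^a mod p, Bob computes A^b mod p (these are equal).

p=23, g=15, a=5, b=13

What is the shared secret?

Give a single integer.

A = 15^5 mod 23  (bits of 5 = 101)
  bit 0 = 1: r = r^2 * 15 mod 23 = 1^2 * 15 = 1*15 = 15
  bit 1 = 0: r = r^2 mod 23 = 15^2 = 18
  bit 2 = 1: r = r^2 * 15 mod 23 = 18^2 * 15 = 2*15 = 7
  -> A = 7
B = 15^13 mod 23  (bits of 13 = 1101)
  bit 0 = 1: r = r^2 * 15 mod 23 = 1^2 * 15 = 1*15 = 15
  bit 1 = 1: r = r^2 * 15 mod 23 = 15^2 * 15 = 18*15 = 17
  bit 2 = 0: r = r^2 mod 23 = 17^2 = 13
  bit 3 = 1: r = r^2 * 15 mod 23 = 13^2 * 15 = 8*15 = 5
  -> B = 5
s = B^a = 5^5 mod 23  (bits of 5 = 101)
  bit 0 = 1: r = r^2 * 5 mod 23 = 1^2 * 5 = 1*5 = 5
  bit 1 = 0: r = r^2 mod 23 = 5^2 = 2
  bit 2 = 1: r = r^2 * 5 mod 23 = 2^2 * 5 = 4*5 = 20
  -> s = B^a = 20

Answer: 20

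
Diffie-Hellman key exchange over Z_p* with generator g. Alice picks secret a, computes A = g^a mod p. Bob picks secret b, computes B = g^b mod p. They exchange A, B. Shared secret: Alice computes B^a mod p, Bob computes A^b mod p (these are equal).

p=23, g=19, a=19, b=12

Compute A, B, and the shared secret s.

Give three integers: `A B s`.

Answer: 14 4 9

Derivation:
A = 19^19 mod 23  (bits of 19 = 10011)
  bit 0 = 1: r = r^2 * 19 mod 23 = 1^2 * 19 = 1*19 = 19
  bit 1 = 0: r = r^2 mod 23 = 19^2 = 16
  bit 2 = 0: r = r^2 mod 23 = 16^2 = 3
  bit 3 = 1: r = r^2 * 19 mod 23 = 3^2 * 19 = 9*19 = 10
  bit 4 = 1: r = r^2 * 19 mod 23 = 10^2 * 19 = 8*19 = 14
  -> A = 14
B = 19^12 mod 23  (bits of 12 = 1100)
  bit 0 = 1: r = r^2 * 19 mod 23 = 1^2 * 19 = 1*19 = 19
  bit 1 = 1: r = r^2 * 19 mod 23 = 19^2 * 19 = 16*19 = 5
  bit 2 = 0: r = r^2 mod 23 = 5^2 = 2
  bit 3 = 0: r = r^2 mod 23 = 2^2 = 4
  -> B = 4
s = B^a = 4^19 mod 23  (bits of 19 = 10011)
  bit 0 = 1: r = r^2 * 4 mod 23 = 1^2 * 4 = 1*4 = 4
  bit 1 = 0: r = r^2 mod 23 = 4^2 = 16
  bit 2 = 0: r = r^2 mod 23 = 16^2 = 3
  bit 3 = 1: r = r^2 * 4 mod 23 = 3^2 * 4 = 9*4 = 13
  bit 4 = 1: r = r^2 * 4 mod 23 = 13^2 * 4 = 8*4 = 9
  -> s = B^a = 9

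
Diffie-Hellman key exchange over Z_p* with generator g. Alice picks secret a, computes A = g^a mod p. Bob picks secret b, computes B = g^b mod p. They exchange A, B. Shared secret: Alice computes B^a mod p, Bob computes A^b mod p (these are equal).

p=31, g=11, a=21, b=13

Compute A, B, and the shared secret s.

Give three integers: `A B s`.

Answer: 27 21 29

Derivation:
A = 11^21 mod 31  (bits of 21 = 10101)
  bit 0 = 1: r = r^2 * 11 mod 31 = 1^2 * 11 = 1*11 = 11
  bit 1 = 0: r = r^2 mod 31 = 11^2 = 28
  bit 2 = 1: r = r^2 * 11 mod 31 = 28^2 * 11 = 9*11 = 6
  bit 3 = 0: r = r^2 mod 31 = 6^2 = 5
  bit 4 = 1: r = r^2 * 11 mod 31 = 5^2 * 11 = 25*11 = 27
  -> A = 27
B = 11^13 mod 31  (bits of 13 = 1101)
  bit 0 = 1: r = r^2 * 11 mod 31 = 1^2 * 11 = 1*11 = 11
  bit 1 = 1: r = r^2 * 11 mod 31 = 11^2 * 11 = 28*11 = 29
  bit 2 = 0: r = r^2 mod 31 = 29^2 = 4
  bit 3 = 1: r = r^2 * 11 mod 31 = 4^2 * 11 = 16*11 = 21
  -> B = 21
s = B^a = 21^21 mod 31  (bits of 21 = 10101)
  bit 0 = 1: r = r^2 * 21 mod 31 = 1^2 * 21 = 1*21 = 21
  bit 1 = 0: r = r^2 mod 31 = 21^2 = 7
  bit 2 = 1: r = r^2 * 21 mod 31 = 7^2 * 21 = 18*21 = 6
  bit 3 = 0: r = r^2 mod 31 = 6^2 = 5
  bit 4 = 1: r = r^2 * 21 mod 31 = 5^2 * 21 = 25*21 = 29
  -> s = B^a = 29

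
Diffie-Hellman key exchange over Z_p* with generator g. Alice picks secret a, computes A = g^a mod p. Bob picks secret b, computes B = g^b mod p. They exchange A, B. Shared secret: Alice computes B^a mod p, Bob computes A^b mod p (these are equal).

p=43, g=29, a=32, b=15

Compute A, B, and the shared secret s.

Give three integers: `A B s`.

A = 29^32 mod 43  (bits of 32 = 100000)
  bit 0 = 1: r = r^2 * 29 mod 43 = 1^2 * 29 = 1*29 = 29
  bit 1 = 0: r = r^2 mod 43 = 29^2 = 24
  bit 2 = 0: r = r^2 mod 43 = 24^2 = 17
  bit 3 = 0: r = r^2 mod 43 = 17^2 = 31
  bit 4 = 0: r = r^2 mod 43 = 31^2 = 15
  bit 5 = 0: r = r^2 mod 43 = 15^2 = 10
  -> A = 10
B = 29^15 mod 43  (bits of 15 = 1111)
  bit 0 = 1: r = r^2 * 29 mod 43 = 1^2 * 29 = 1*29 = 29
  bit 1 = 1: r = r^2 * 29 mod 43 = 29^2 * 29 = 24*29 = 8
  bit 2 = 1: r = r^2 * 29 mod 43 = 8^2 * 29 = 21*29 = 7
  bit 3 = 1: r = r^2 * 29 mod 43 = 7^2 * 29 = 6*29 = 2
  -> B = 2
s = B^a = 2^32 mod 43  (bits of 32 = 100000)
  bit 0 = 1: r = r^2 * 2 mod 43 = 1^2 * 2 = 1*2 = 2
  bit 1 = 0: r = r^2 mod 43 = 2^2 = 4
  bit 2 = 0: r = r^2 mod 43 = 4^2 = 16
  bit 3 = 0: r = r^2 mod 43 = 16^2 = 41
  bit 4 = 0: r = r^2 mod 43 = 41^2 = 4
  bit 5 = 0: r = r^2 mod 43 = 4^2 = 16
  -> s = B^a = 16

Answer: 10 2 16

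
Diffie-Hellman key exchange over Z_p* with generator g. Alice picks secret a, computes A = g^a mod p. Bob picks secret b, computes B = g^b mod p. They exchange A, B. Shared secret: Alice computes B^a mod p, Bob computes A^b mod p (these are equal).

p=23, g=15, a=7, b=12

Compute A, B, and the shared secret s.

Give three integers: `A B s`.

A = 15^7 mod 23  (bits of 7 = 111)
  bit 0 = 1: r = r^2 * 15 mod 23 = 1^2 * 15 = 1*15 = 15
  bit 1 = 1: r = r^2 * 15 mod 23 = 15^2 * 15 = 18*15 = 17
  bit 2 = 1: r = r^2 * 15 mod 23 = 17^2 * 15 = 13*15 = 11
  -> A = 11
B = 15^12 mod 23  (bits of 12 = 1100)
  bit 0 = 1: r = r^2 * 15 mod 23 = 1^2 * 15 = 1*15 = 15
  bit 1 = 1: r = r^2 * 15 mod 23 = 15^2 * 15 = 18*15 = 17
  bit 2 = 0: r = r^2 mod 23 = 17^2 = 13
  bit 3 = 0: r = r^2 mod 23 = 13^2 = 8
  -> B = 8
s = B^a = 8^7 mod 23  (bits of 7 = 111)
  bit 0 = 1: r = r^2 * 8 mod 23 = 1^2 * 8 = 1*8 = 8
  bit 1 = 1: r = r^2 * 8 mod 23 = 8^2 * 8 = 18*8 = 6
  bit 2 = 1: r = r^2 * 8 mod 23 = 6^2 * 8 = 13*8 = 12
  -> s = B^a = 12

Answer: 11 8 12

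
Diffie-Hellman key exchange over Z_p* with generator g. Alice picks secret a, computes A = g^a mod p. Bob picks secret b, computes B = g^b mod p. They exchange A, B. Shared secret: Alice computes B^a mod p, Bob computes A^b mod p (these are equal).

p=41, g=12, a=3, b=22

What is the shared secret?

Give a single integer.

Answer: 5

Derivation:
A = 12^3 mod 41  (bits of 3 = 11)
  bit 0 = 1: r = r^2 * 12 mod 41 = 1^2 * 12 = 1*12 = 12
  bit 1 = 1: r = r^2 * 12 mod 41 = 12^2 * 12 = 21*12 = 6
  -> A = 6
B = 12^22 mod 41  (bits of 22 = 10110)
  bit 0 = 1: r = r^2 * 12 mod 41 = 1^2 * 12 = 1*12 = 12
  bit 1 = 0: r = r^2 mod 41 = 12^2 = 21
  bit 2 = 1: r = r^2 * 12 mod 41 = 21^2 * 12 = 31*12 = 3
  bit 3 = 1: r = r^2 * 12 mod 41 = 3^2 * 12 = 9*12 = 26
  bit 4 = 0: r = r^2 mod 41 = 26^2 = 20
  -> B = 20
s = B^a = 20^3 mod 41  (bits of 3 = 11)
  bit 0 = 1: r = r^2 * 20 mod 41 = 1^2 * 20 = 1*20 = 20
  bit 1 = 1: r = r^2 * 20 mod 41 = 20^2 * 20 = 31*20 = 5
  -> s = B^a = 5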